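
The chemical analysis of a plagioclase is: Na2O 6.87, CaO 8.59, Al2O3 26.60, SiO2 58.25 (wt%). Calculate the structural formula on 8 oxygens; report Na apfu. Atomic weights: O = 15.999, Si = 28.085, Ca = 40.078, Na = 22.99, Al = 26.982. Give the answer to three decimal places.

0.594 Na apfu

Na2O: 6.87/61.979 = 0.11084 mol → 0.22168 mol Na, 0.11084 mol O.
CaO: 8.59/56.077 = 0.15318 mol → 0.15318 mol Ca, 0.15318 mol O.
Al2O3: 26.60/101.961 = 0.26088 mol → 0.52176 mol Al, 0.78264 mol O.
SiO2: 58.25/60.083 = 0.96949 mol → 0.96949 mol Si, 1.93898 mol O.
Total oxygen = 2.98564 mol. Normalization factor = 8/2.98564 = 2.67949.
Na per 8 O = 0.22168 × 2.67949 = 0.594.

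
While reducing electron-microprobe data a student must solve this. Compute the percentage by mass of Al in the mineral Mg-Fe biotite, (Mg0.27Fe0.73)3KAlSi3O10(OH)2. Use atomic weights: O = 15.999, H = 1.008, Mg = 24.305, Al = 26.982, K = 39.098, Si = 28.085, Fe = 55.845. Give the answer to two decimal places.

5.55 wt%

Formula mass = 0.81*24.305 + 2.19*55.845 + 1*39.098 + 1*26.982 + 3*28.085 + 12*15.999 + 2*1.008 = 486.327 g/mol, of which 26.982 g is Al.
So Al makes up 26.982/486.327 = 0.0555 of the mass, i.e. 5.55%.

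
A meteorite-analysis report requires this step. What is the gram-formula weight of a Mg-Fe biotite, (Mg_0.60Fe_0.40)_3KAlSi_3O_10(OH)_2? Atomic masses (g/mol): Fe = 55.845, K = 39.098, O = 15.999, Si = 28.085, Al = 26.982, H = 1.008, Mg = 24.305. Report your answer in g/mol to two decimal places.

M = 1.80*24.305 + 1.20*55.845 + 1*39.098 + 1*26.982 + 3*28.085 + 12*15.999 + 2*1.008

455.10 g/mol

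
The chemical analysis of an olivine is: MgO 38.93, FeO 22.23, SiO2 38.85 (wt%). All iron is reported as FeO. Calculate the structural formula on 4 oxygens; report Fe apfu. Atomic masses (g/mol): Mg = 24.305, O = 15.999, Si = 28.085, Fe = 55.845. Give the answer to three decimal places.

0.482 Fe apfu

MgO: 38.93/40.304 = 0.96591 mol → 0.96591 mol Mg, 0.96591 mol O.
FeO: 22.23/71.844 = 0.30942 mol → 0.30942 mol Fe, 0.30942 mol O.
SiO2: 38.85/60.083 = 0.64661 mol → 0.64661 mol Si, 1.29322 mol O.
Total oxygen = 2.56855 mol. Normalization factor = 4/2.56855 = 1.55730.
Fe per 4 O = 0.30942 × 1.55730 = 0.482.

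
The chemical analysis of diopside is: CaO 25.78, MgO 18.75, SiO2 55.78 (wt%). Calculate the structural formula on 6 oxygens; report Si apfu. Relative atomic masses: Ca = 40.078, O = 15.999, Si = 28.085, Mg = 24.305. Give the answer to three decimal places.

2.002 Si apfu

CaO: 25.78/56.077 = 0.45973 mol → 0.45973 mol Ca, 0.45973 mol O.
MgO: 18.75/40.304 = 0.46521 mol → 0.46521 mol Mg, 0.46521 mol O.
SiO2: 55.78/60.083 = 0.92838 mol → 0.92838 mol Si, 1.85676 mol O.
Total oxygen = 2.78170 mol. Normalization factor = 6/2.78170 = 2.15695.
Si per 6 O = 0.92838 × 2.15695 = 2.002.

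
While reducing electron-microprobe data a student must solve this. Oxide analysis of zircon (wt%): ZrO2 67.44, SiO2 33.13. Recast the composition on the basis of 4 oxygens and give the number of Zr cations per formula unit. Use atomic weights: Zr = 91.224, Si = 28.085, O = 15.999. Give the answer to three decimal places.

ZrO2: 67.44/123.222 = 0.54730 mol → 0.54730 mol Zr, 1.09460 mol O.
SiO2: 33.13/60.083 = 0.55140 mol → 0.55140 mol Si, 1.10280 mol O.
Total oxygen = 2.19740 mol. Normalization factor = 4/2.19740 = 1.82033.
Zr per 4 O = 0.54730 × 1.82033 = 0.996.

0.996 Zr apfu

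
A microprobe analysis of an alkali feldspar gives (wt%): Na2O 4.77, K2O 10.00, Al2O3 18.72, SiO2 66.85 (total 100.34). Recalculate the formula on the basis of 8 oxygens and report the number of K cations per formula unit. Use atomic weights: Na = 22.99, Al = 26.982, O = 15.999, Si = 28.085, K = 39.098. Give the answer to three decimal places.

0.574 K apfu

Na2O (M=61.979): mol = 0.07696; Na = 0.15392, O = 0.07696.
K2O (M=94.195): mol = 0.10616; K = 0.21232, O = 0.10616.
Al2O3 (M=101.961): mol = 0.18360; Al = 0.36720, O = 0.55080.
SiO2 (M=60.083): mol = 1.11263; Si = 1.11263, O = 2.22526.
ΣO = 2.95918; factor = 8/ΣO = 2.70345.
K apfu = 0.21232 × 2.70345 = 0.574.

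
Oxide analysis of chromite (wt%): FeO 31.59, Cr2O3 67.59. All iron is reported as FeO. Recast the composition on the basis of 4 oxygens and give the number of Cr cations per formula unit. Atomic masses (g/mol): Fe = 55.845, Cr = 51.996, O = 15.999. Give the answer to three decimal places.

2.006 Cr apfu

31.59 wt% FeO ÷ 71.844 g/mol = 0.43970 mol, giving 0.43970 Fe and 0.43970 O.
67.59 wt% Cr2O3 ÷ 151.989 g/mol = 0.44470 mol, giving 0.88940 Cr and 1.33410 O.
Oxygen sums to 1.77380; scaling by 4/1.77380 = 2.25505 puts the formula on 4 O.
Cr: 0.88940 × 2.25505 = 2.006 atoms per formula unit.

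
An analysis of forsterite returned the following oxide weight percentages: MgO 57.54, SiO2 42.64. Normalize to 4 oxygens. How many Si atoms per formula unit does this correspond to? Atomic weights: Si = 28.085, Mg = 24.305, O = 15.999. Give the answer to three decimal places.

MgO (M=40.304): mol = 1.42765; Mg = 1.42765, O = 1.42765.
SiO2 (M=60.083): mol = 0.70968; Si = 0.70968, O = 1.41936.
ΣO = 2.84701; factor = 4/ΣO = 1.40498.
Si apfu = 0.70968 × 1.40498 = 0.997.

0.997 Si apfu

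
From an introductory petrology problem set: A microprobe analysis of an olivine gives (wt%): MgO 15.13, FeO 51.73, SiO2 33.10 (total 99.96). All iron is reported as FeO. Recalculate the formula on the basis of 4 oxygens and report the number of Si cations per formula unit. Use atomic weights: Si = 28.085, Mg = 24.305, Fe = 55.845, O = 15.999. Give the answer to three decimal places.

1.003 Si apfu

MgO: 15.13/40.304 = 0.37540 mol → 0.37540 mol Mg, 0.37540 mol O.
FeO: 51.73/71.844 = 0.72003 mol → 0.72003 mol Fe, 0.72003 mol O.
SiO2: 33.10/60.083 = 0.55090 mol → 0.55090 mol Si, 1.10180 mol O.
Total oxygen = 2.19723 mol. Normalization factor = 4/2.19723 = 1.82047.
Si per 4 O = 0.55090 × 1.82047 = 1.003.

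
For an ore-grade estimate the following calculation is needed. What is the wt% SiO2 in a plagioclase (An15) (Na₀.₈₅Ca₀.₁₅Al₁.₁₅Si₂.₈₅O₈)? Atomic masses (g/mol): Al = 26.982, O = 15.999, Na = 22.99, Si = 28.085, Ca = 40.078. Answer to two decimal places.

64.71 wt%

Molar mass of Na₀.₈₅Ca₀.₁₅Al₁.₁₅Si₂.₈₅O₈ = 0.85*22.99 + 0.15*40.078 + 1.15*26.982 + 2.85*28.085 + 8*15.999 = 264.617 g/mol.
Each formula unit contains 2.85 Si, equivalent to 2.85/1 = 2.8500 mol SiO2.
M(SiO2) = 1×28.085 + 2×15.999 = 60.083 g/mol.
Mass of SiO2 per formula unit = 2.8500 × 60.083 = 171.237 g.
SiO2 wt% = 171.237 / 264.617 × 100 = 64.71%.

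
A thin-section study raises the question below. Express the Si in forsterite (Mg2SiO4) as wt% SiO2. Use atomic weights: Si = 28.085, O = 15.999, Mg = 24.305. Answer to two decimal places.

42.71 wt%

Molar mass of Mg2SiO4 = 2*24.305 + 1*28.085 + 4*15.999 = 140.691 g/mol.
Each formula unit contains 1 Si, equivalent to 1/1 = 1.0000 mol SiO2.
M(SiO2) = 1×28.085 + 2×15.999 = 60.083 g/mol.
Mass of SiO2 per formula unit = 1.0000 × 60.083 = 60.083 g.
SiO2 wt% = 60.083 / 140.691 × 100 = 42.71%.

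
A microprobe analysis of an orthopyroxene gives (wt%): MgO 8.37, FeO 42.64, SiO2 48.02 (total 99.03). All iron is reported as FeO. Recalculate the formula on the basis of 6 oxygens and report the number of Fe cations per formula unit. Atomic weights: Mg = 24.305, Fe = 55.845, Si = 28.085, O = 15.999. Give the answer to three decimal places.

MgO: 8.37/40.304 = 0.20767 mol → 0.20767 mol Mg, 0.20767 mol O.
FeO: 42.64/71.844 = 0.59351 mol → 0.59351 mol Fe, 0.59351 mol O.
SiO2: 48.02/60.083 = 0.79923 mol → 0.79923 mol Si, 1.59846 mol O.
Total oxygen = 2.39964 mol. Normalization factor = 6/2.39964 = 2.50038.
Fe per 6 O = 0.59351 × 2.50038 = 1.484.

1.484 Fe apfu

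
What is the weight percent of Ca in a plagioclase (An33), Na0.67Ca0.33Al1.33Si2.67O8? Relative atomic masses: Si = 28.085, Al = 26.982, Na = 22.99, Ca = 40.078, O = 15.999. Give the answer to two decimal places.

M(Na0.67Ca0.33Al1.33Si2.67O8) = 267.494 g/mol.
Ca contributes 0.33 × 40.078 = 13.226 g per mole.
13.226/267.494 = 0.0494 → 4.94%.

4.94 mass %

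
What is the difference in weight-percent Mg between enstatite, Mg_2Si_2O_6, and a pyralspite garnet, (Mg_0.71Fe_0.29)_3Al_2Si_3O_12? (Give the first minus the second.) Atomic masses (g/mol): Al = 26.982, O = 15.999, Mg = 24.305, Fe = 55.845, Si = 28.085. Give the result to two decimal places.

M(Mg_2Si_2O_6) = 200.774 g/mol, so wt% Mg = 48.610/200.774 × 100 = 24.21%.
M((Mg_0.71Fe_0.29)_3Al_2Si_3O_12) = 430.562 g/mol, so wt% Mg = 51.770/430.562 × 100 = 12.02%.
24.21 − 12.02 = 12.19 pp.

12.19 percentage points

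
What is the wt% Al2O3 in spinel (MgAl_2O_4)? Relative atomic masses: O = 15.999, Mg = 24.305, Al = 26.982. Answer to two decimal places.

M(MgAl_2O_4) = 142.265 g/mol; M(Al2O3) = 101.961 g/mol.
Moles Al2O3 per formula unit = 2 Al ÷ 2 = 1.0000.
Al2O3 fraction = (1.0000 × 101.961) / 142.265 = 101.961/142.265 = 0.7167.

71.67 wt%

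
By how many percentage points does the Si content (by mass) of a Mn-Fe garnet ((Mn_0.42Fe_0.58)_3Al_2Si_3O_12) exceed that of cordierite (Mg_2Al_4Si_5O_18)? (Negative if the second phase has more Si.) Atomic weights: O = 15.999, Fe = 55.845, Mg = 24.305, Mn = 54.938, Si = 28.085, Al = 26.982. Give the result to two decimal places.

-7.04 percentage points

Si in (Mn_0.42Fe_0.58)_3Al_2Si_3O_12: molar mass 496.599 g/mol; 3×28.085 = 84.255 g → 16.97 wt%.
Si in Mg_2Al_4Si_5O_18: molar mass 584.945 g/mol; 5×28.085 = 140.425 g → 24.01 wt%.
Difference = 16.97 − 24.01 = -7.04 percentage points.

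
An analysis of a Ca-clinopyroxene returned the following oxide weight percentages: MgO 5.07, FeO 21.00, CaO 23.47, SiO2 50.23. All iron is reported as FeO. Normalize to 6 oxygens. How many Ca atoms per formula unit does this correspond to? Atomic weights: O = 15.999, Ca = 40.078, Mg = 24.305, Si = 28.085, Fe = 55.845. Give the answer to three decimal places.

MgO (M=40.304): mol = 0.12579; Mg = 0.12579, O = 0.12579.
FeO (M=71.844): mol = 0.29230; Fe = 0.29230, O = 0.29230.
CaO (M=56.077): mol = 0.41853; Ca = 0.41853, O = 0.41853.
SiO2 (M=60.083): mol = 0.83601; Si = 0.83601, O = 1.67202.
ΣO = 2.50864; factor = 6/ΣO = 2.39173.
Ca apfu = 0.41853 × 2.39173 = 1.001.

1.001 Ca apfu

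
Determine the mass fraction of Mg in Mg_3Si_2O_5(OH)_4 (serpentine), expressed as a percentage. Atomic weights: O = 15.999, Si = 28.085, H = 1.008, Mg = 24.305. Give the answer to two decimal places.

26.31 weight percent

M(Mg_3Si_2O_5(OH)_4) = 277.108 g/mol.
Mg contributes 3 × 24.305 = 72.915 g per mole.
72.915/277.108 = 0.2631 → 26.31%.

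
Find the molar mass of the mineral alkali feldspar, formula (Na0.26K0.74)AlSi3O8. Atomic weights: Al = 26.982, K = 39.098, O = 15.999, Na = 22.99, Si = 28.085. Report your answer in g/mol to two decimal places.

M = 0.26*22.99 + 0.74*39.098 + 1*26.982 + 3*28.085 + 8*15.999

274.14 g/mol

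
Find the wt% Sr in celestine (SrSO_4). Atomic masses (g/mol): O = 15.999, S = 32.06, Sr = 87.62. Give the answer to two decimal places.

M(SrSO_4) = 183.676 g/mol.
Sr contributes 1 × 87.62 = 87.620 g per mole.
87.620/183.676 = 0.4770 → 47.70%.

47.70 wt%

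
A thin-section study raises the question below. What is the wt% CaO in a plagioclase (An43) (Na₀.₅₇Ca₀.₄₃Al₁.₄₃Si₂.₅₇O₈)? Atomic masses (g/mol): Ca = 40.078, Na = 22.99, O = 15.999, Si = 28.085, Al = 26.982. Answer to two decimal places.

Molar mass of Na₀.₅₇Ca₀.₄₃Al₁.₄₃Si₂.₅₇O₈ = 0.57*22.99 + 0.43*40.078 + 1.43*26.982 + 2.57*28.085 + 8*15.999 = 269.093 g/mol.
Each formula unit contains 0.43 Ca, equivalent to 0.43/1 = 0.4300 mol CaO.
M(CaO) = 1×40.078 + 1×15.999 = 56.077 g/mol.
Mass of CaO per formula unit = 0.4300 × 56.077 = 24.113 g.
CaO wt% = 24.113 / 269.093 × 100 = 8.96%.

8.96 wt%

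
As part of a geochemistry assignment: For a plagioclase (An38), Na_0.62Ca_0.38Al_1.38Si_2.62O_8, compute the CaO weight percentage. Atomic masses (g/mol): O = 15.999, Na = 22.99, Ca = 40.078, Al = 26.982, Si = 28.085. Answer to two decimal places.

7.94 wt%

Formula mass = 268.293 g/mol.
0.38 Ca → 0.3800 mol CaO per formula unit; M(CaO) = 56.077, so CaO mass = 21.309 g.
21.309/268.293 × 100 = 7.94 wt%.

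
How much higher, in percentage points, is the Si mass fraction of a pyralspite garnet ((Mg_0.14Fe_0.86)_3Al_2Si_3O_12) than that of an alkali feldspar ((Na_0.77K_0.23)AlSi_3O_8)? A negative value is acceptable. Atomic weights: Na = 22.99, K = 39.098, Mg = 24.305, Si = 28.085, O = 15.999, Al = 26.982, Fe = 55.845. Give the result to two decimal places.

M((Mg_0.14Fe_0.86)_3Al_2Si_3O_12) = 484.495 g/mol, so wt% Si = 84.255/484.495 × 100 = 17.39%.
M((Na_0.77K_0.23)AlSi_3O_8) = 265.924 g/mol, so wt% Si = 84.255/265.924 × 100 = 31.68%.
17.39 − 31.68 = -14.29 pp.

-14.29 percentage points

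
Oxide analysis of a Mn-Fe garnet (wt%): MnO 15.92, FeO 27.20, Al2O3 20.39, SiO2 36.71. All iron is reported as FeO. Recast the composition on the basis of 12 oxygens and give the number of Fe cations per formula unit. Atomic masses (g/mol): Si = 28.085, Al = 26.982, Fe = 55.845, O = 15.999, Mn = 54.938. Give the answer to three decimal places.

1.874 Fe apfu

MnO (M=70.937): mol = 0.22442; Mn = 0.22442, O = 0.22442.
FeO (M=71.844): mol = 0.37860; Fe = 0.37860, O = 0.37860.
Al2O3 (M=101.961): mol = 0.19998; Al = 0.39996, O = 0.59994.
SiO2 (M=60.083): mol = 0.61099; Si = 0.61099, O = 1.22198.
ΣO = 2.42494; factor = 12/ΣO = 4.94858.
Fe apfu = 0.37860 × 4.94858 = 1.874.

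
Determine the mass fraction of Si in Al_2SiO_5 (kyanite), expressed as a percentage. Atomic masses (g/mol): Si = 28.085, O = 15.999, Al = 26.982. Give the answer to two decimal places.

Molar mass of Al_2SiO_5: 2·26.982 + 1·28.085 + 5·15.999 = 162.044 g/mol.
Mass of Si per formula unit: 1 × 28.085 = 28.085 g.
Weight fraction Si = 28.085 / 162.044 = 0.1733.

17.33 wt%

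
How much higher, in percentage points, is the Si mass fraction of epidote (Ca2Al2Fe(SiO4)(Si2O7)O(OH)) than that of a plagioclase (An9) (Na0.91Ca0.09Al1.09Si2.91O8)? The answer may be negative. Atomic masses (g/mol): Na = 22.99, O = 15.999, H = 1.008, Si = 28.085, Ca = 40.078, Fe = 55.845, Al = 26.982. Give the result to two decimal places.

First mineral: 84.255 g Si in 483.215 g formula = 17.44 wt% Si.
Second mineral: 81.727 g Si in 263.658 g formula = 31.00 wt% Si.
17.44% − 31.00% gives a difference of -13.56 percentage points.

-13.56 percentage points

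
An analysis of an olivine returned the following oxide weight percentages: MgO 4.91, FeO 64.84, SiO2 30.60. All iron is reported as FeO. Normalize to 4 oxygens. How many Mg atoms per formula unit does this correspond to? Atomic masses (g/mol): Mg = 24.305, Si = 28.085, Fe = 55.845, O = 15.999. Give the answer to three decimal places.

0.239 Mg apfu

4.91 wt% MgO ÷ 40.304 g/mol = 0.12182 mol, giving 0.12182 Mg and 0.12182 O.
64.84 wt% FeO ÷ 71.844 g/mol = 0.90251 mol, giving 0.90251 Fe and 0.90251 O.
30.60 wt% SiO2 ÷ 60.083 g/mol = 0.50930 mol, giving 0.50930 Si and 1.01860 O.
Oxygen sums to 2.04293; scaling by 4/2.04293 = 1.95797 puts the formula on 4 O.
Mg: 0.12182 × 1.95797 = 0.239 atoms per formula unit.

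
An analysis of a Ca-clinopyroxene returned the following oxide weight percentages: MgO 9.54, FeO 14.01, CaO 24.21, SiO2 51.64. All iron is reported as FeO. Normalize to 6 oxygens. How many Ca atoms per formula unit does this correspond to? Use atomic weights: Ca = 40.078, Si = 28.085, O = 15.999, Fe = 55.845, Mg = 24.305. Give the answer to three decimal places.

MgO: 9.54/40.304 = 0.23670 mol → 0.23670 mol Mg, 0.23670 mol O.
FeO: 14.01/71.844 = 0.19501 mol → 0.19501 mol Fe, 0.19501 mol O.
CaO: 24.21/56.077 = 0.43173 mol → 0.43173 mol Ca, 0.43173 mol O.
SiO2: 51.64/60.083 = 0.85948 mol → 0.85948 mol Si, 1.71896 mol O.
Total oxygen = 2.58240 mol. Normalization factor = 6/2.58240 = 2.32342.
Ca per 6 O = 0.43173 × 2.32342 = 1.003.

1.003 Ca apfu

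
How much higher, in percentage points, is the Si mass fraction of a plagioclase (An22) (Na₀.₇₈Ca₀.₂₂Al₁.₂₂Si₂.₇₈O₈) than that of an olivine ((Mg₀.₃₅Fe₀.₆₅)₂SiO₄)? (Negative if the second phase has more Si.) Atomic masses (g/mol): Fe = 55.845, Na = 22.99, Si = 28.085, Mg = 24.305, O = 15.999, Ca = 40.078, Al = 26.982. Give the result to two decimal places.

13.92 percentage points

M(Na₀.₇₈Ca₀.₂₂Al₁.₂₂Si₂.₇₈O₈) = 265.736 g/mol, so wt% Si = 78.076/265.736 × 100 = 29.38%.
M((Mg₀.₃₅Fe₀.₆₅)₂SiO₄) = 181.693 g/mol, so wt% Si = 28.085/181.693 × 100 = 15.46%.
29.38 − 15.46 = 13.92 pp.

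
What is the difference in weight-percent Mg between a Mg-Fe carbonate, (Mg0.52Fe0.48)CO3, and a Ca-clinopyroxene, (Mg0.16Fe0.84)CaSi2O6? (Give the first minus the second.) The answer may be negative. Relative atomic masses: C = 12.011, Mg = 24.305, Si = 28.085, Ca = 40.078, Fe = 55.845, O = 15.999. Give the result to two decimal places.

11.11 percentage points

M((Mg0.52Fe0.48)CO3) = 99.452 g/mol, so wt% Mg = 12.639/99.452 × 100 = 12.71%.
M((Mg0.16Fe0.84)CaSi2O6) = 243.041 g/mol, so wt% Mg = 3.889/243.041 × 100 = 1.60%.
12.71 − 1.60 = 11.11 pp.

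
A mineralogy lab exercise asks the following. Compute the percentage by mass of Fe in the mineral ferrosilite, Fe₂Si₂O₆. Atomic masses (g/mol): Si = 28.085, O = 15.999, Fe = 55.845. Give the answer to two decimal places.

M(Fe₂Si₂O₆) = 263.854 g/mol.
Fe contributes 2 × 55.845 = 111.690 g per mole.
111.690/263.854 = 0.4233 → 42.33%.

42.33 weight percent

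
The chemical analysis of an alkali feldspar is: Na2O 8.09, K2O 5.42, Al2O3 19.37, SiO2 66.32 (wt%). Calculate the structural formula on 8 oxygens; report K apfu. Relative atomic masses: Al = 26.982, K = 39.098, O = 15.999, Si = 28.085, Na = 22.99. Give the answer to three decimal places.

0.310 K apfu

Na2O (M=61.979): mol = 0.13053; Na = 0.26106, O = 0.13053.
K2O (M=94.195): mol = 0.05754; K = 0.11508, O = 0.05754.
Al2O3 (M=101.961): mol = 0.18997; Al = 0.37994, O = 0.56991.
SiO2 (M=60.083): mol = 1.10381; Si = 1.10381, O = 2.20762.
ΣO = 2.96560; factor = 8/ΣO = 2.69760.
K apfu = 0.11508 × 2.69760 = 0.310.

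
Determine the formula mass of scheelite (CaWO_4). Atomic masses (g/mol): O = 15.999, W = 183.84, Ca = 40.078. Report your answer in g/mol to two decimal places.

287.91 g/mol

Ca: 1 × 40.078 = 40.0780
W: 1 × 183.84 = 183.8400
O: 4 × 15.999 = 63.9960
Summing the contributions gives the formula mass.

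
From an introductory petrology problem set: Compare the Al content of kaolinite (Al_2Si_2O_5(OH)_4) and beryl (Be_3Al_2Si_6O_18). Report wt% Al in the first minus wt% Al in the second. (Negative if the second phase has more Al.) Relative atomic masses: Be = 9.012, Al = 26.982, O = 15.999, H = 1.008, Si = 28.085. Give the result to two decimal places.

M(Al_2Si_2O_5(OH)_4) = 258.157 g/mol, so wt% Al = 53.964/258.157 × 100 = 20.90%.
M(Be_3Al_2Si_6O_18) = 537.492 g/mol, so wt% Al = 53.964/537.492 × 100 = 10.04%.
20.90 − 10.04 = 10.86 pp.

10.86 percentage points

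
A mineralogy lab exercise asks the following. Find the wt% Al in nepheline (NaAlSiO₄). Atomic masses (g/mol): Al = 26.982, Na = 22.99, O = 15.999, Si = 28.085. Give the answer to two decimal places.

18.99 mass %

M(NaAlSiO₄) = 142.053 g/mol.
Al contributes 1 × 26.982 = 26.982 g per mole.
26.982/142.053 = 0.1899 → 18.99%.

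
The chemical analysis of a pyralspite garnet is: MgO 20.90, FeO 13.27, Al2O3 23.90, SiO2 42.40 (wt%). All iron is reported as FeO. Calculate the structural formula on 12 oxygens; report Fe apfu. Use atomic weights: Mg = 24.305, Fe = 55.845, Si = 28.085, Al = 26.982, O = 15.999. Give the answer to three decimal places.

20.90 wt% MgO ÷ 40.304 g/mol = 0.51856 mol, giving 0.51856 Mg and 0.51856 O.
13.27 wt% FeO ÷ 71.844 g/mol = 0.18471 mol, giving 0.18471 Fe and 0.18471 O.
23.90 wt% Al2O3 ÷ 101.961 g/mol = 0.23440 mol, giving 0.46880 Al and 0.70320 O.
42.40 wt% SiO2 ÷ 60.083 g/mol = 0.70569 mol, giving 0.70569 Si and 1.41138 O.
Oxygen sums to 2.81785; scaling by 12/2.81785 = 4.25857 puts the formula on 12 O.
Fe: 0.18471 × 4.25857 = 0.787 atoms per formula unit.

0.787 Fe apfu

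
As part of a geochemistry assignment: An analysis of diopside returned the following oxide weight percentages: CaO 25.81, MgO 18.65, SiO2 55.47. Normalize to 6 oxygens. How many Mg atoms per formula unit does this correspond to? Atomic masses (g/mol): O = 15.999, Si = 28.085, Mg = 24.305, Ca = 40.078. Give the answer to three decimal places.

1.003 Mg apfu

CaO: 25.81/56.077 = 0.46026 mol → 0.46026 mol Ca, 0.46026 mol O.
MgO: 18.65/40.304 = 0.46273 mol → 0.46273 mol Mg, 0.46273 mol O.
SiO2: 55.47/60.083 = 0.92322 mol → 0.92322 mol Si, 1.84644 mol O.
Total oxygen = 2.76943 mol. Normalization factor = 6/2.76943 = 2.16651.
Mg per 6 O = 0.46273 × 2.16651 = 1.003.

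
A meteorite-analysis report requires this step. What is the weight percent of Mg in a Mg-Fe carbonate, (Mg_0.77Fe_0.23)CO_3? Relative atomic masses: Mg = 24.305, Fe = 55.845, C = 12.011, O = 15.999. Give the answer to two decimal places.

20.44 mass %

M((Mg_0.77Fe_0.23)CO_3) = 91.567 g/mol.
Mg contributes 0.77 × 24.305 = 18.715 g per mole.
18.715/91.567 = 0.2044 → 20.44%.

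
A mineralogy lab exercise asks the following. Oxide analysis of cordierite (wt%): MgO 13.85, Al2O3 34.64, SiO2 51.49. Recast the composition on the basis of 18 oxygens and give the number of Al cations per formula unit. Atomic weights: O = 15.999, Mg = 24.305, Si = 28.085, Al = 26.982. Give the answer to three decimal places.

3.975 Al apfu

13.85 wt% MgO ÷ 40.304 g/mol = 0.34364 mol, giving 0.34364 Mg and 0.34364 O.
34.64 wt% Al2O3 ÷ 101.961 g/mol = 0.33974 mol, giving 0.67948 Al and 1.01922 O.
51.49 wt% SiO2 ÷ 60.083 g/mol = 0.85698 mol, giving 0.85698 Si and 1.71396 O.
Oxygen sums to 3.07682; scaling by 18/3.07682 = 5.85020 puts the formula on 18 O.
Al: 0.67948 × 5.85020 = 3.975 atoms per formula unit.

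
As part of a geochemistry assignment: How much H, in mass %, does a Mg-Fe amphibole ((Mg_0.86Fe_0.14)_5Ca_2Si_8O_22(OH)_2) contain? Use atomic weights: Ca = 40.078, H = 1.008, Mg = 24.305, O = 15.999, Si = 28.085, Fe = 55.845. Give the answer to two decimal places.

0.24 mass %

M((Mg_0.86Fe_0.14)_5Ca_2Si_8O_22(OH)_2) = 834.431 g/mol.
H contributes 2 × 1.008 = 2.016 g per mole.
2.016/834.431 = 0.0024 → 0.24%.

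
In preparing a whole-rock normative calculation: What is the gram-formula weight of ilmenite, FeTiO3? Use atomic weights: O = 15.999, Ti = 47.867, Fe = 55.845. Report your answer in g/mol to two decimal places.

151.71 g/mol

M = 1(55.845) + 1(47.867) + 3(15.999)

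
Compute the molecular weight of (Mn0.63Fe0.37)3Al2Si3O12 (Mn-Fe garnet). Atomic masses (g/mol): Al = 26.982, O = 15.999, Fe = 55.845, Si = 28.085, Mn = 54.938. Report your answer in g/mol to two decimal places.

496.03 g/mol

M = 1.89·54.938 + 1.11·55.845 + 2·26.982 + 3·28.085 + 12·15.999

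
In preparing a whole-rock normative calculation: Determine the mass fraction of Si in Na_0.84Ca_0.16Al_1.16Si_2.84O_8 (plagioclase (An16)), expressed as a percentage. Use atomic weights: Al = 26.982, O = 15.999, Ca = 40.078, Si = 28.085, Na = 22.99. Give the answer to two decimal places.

30.12 mass %

M(Na_0.84Ca_0.16Al_1.16Si_2.84O_8) = 264.777 g/mol.
Si contributes 2.84 × 28.085 = 79.761 g per mole.
79.761/264.777 = 0.3012 → 30.12%.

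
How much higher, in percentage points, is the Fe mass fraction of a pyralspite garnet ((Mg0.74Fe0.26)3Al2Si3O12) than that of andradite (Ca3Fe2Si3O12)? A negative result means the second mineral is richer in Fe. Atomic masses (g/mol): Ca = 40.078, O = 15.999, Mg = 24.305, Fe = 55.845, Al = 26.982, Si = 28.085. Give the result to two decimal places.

M((Mg0.74Fe0.26)3Al2Si3O12) = 427.723 g/mol, so wt% Fe = 43.559/427.723 × 100 = 10.18%.
M(Ca3Fe2Si3O12) = 508.167 g/mol, so wt% Fe = 111.690/508.167 × 100 = 21.98%.
10.18 − 21.98 = -11.80 pp.

-11.80 percentage points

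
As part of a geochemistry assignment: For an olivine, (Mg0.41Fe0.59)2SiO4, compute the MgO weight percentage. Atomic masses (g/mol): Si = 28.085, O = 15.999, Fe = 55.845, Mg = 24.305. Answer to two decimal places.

Molar mass of (Mg0.41Fe0.59)2SiO4 = 0.82·24.305 + 1.18·55.845 + 1·28.085 + 4·15.999 = 177.908 g/mol.
Each formula unit contains 0.82 Mg, equivalent to 0.82/1 = 0.8200 mol MgO.
M(MgO) = 1×24.305 + 1×15.999 = 40.304 g/mol.
Mass of MgO per formula unit = 0.8200 × 40.304 = 33.049 g.
MgO wt% = 33.049 / 177.908 × 100 = 18.58%.

18.58 wt%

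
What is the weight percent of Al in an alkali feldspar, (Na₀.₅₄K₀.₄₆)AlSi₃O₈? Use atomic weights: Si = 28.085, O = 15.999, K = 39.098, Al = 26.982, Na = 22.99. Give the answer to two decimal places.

Formula mass = 0.54·22.99 + 0.46·39.098 + 1·26.982 + 3·28.085 + 8·15.999 = 269.629 g/mol, of which 26.982 g is Al.
So Al makes up 26.982/269.629 = 0.1001 of the mass, i.e. 10.01%.

10.01 wt%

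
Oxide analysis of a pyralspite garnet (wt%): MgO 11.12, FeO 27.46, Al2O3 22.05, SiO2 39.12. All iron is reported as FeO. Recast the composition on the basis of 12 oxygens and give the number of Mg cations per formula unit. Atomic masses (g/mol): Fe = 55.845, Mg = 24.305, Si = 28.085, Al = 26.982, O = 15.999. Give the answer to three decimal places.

1.269 Mg apfu

11.12 wt% MgO ÷ 40.304 g/mol = 0.27590 mol, giving 0.27590 Mg and 0.27590 O.
27.46 wt% FeO ÷ 71.844 g/mol = 0.38222 mol, giving 0.38222 Fe and 0.38222 O.
22.05 wt% Al2O3 ÷ 101.961 g/mol = 0.21626 mol, giving 0.43252 Al and 0.64878 O.
39.12 wt% SiO2 ÷ 60.083 g/mol = 0.65110 mol, giving 0.65110 Si and 1.30220 O.
Oxygen sums to 2.60910; scaling by 12/2.60910 = 4.59929 puts the formula on 12 O.
Mg: 0.27590 × 4.59929 = 1.269 atoms per formula unit.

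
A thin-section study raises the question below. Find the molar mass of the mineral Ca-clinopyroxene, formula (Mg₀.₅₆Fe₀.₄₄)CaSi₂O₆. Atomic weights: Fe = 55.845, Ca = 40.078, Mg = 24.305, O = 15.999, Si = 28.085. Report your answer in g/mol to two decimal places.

M = 0.56·24.305 + 0.44·55.845 + 1·40.078 + 2·28.085 + 6·15.999

230.42 g/mol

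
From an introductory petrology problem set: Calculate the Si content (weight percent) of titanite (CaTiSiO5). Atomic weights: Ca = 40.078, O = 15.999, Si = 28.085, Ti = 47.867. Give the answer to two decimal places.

14.33 weight percent

M(CaTiSiO5) = 196.025 g/mol.
Si contributes 1 × 28.085 = 28.085 g per mole.
28.085/196.025 = 0.1433 → 14.33%.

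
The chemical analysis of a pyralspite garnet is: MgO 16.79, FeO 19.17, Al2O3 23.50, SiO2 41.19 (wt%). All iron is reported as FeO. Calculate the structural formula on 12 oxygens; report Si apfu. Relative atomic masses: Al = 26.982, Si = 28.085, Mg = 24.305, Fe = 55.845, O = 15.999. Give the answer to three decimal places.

16.79 wt% MgO ÷ 40.304 g/mol = 0.41658 mol, giving 0.41658 Mg and 0.41658 O.
19.17 wt% FeO ÷ 71.844 g/mol = 0.26683 mol, giving 0.26683 Fe and 0.26683 O.
23.50 wt% Al2O3 ÷ 101.961 g/mol = 0.23048 mol, giving 0.46096 Al and 0.69144 O.
41.19 wt% SiO2 ÷ 60.083 g/mol = 0.68555 mol, giving 0.68555 Si and 1.37110 O.
Oxygen sums to 2.74595; scaling by 12/2.74595 = 4.37007 puts the formula on 12 O.
Si: 0.68555 × 4.37007 = 2.996 atoms per formula unit.

2.996 Si apfu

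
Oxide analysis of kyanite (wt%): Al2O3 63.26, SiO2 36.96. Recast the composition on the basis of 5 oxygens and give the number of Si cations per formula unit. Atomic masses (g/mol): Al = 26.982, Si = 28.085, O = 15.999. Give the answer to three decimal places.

63.26 wt% Al2O3 ÷ 101.961 g/mol = 0.62043 mol, giving 1.24086 Al and 1.86129 O.
36.96 wt% SiO2 ÷ 60.083 g/mol = 0.61515 mol, giving 0.61515 Si and 1.23030 O.
Oxygen sums to 3.09159; scaling by 5/3.09159 = 1.61729 puts the formula on 5 O.
Si: 0.61515 × 1.61729 = 0.995 atoms per formula unit.

0.995 Si apfu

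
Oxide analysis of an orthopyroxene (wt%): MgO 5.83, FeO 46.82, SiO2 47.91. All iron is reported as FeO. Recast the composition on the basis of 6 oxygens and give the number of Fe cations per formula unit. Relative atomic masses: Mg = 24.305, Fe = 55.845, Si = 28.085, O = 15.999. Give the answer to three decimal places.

1.635 Fe apfu

5.83 wt% MgO ÷ 40.304 g/mol = 0.14465 mol, giving 0.14465 Mg and 0.14465 O.
46.82 wt% FeO ÷ 71.844 g/mol = 0.65169 mol, giving 0.65169 Fe and 0.65169 O.
47.91 wt% SiO2 ÷ 60.083 g/mol = 0.79740 mol, giving 0.79740 Si and 1.59480 O.
Oxygen sums to 2.39114; scaling by 6/2.39114 = 2.50926 puts the formula on 6 O.
Fe: 0.65169 × 2.50926 = 1.635 atoms per formula unit.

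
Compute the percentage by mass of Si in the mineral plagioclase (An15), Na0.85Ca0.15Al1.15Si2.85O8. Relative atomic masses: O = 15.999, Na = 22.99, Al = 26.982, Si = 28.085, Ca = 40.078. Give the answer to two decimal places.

30.25 mass %

Formula mass = 0.85·22.99 + 0.15·40.078 + 1.15·26.982 + 2.85·28.085 + 8·15.999 = 264.617 g/mol, of which 80.042 g is Si.
So Si makes up 80.042/264.617 = 0.3025 of the mass, i.e. 30.25%.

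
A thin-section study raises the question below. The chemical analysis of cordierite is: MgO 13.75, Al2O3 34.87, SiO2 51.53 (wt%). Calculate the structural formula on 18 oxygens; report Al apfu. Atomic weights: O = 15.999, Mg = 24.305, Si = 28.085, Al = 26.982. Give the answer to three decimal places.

3.994 Al apfu

MgO: 13.75/40.304 = 0.34116 mol → 0.34116 mol Mg, 0.34116 mol O.
Al2O3: 34.87/101.961 = 0.34199 mol → 0.68398 mol Al, 1.02597 mol O.
SiO2: 51.53/60.083 = 0.85765 mol → 0.85765 mol Si, 1.71530 mol O.
Total oxygen = 3.08243 mol. Normalization factor = 18/3.08243 = 5.83955.
Al per 18 O = 0.68398 × 5.83955 = 3.994.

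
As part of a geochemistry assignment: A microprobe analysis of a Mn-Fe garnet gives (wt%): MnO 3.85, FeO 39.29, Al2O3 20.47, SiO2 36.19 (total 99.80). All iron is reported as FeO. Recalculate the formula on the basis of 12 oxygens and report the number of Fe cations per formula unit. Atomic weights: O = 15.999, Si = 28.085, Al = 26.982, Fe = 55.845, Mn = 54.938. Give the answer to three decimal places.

2.725 Fe apfu

MnO: 3.85/70.937 = 0.05427 mol → 0.05427 mol Mn, 0.05427 mol O.
FeO: 39.29/71.844 = 0.54688 mol → 0.54688 mol Fe, 0.54688 mol O.
Al2O3: 20.47/101.961 = 0.20076 mol → 0.40152 mol Al, 0.60228 mol O.
SiO2: 36.19/60.083 = 0.60233 mol → 0.60233 mol Si, 1.20466 mol O.
Total oxygen = 2.40809 mol. Normalization factor = 12/2.40809 = 4.98320.
Fe per 12 O = 0.54688 × 4.98320 = 2.725.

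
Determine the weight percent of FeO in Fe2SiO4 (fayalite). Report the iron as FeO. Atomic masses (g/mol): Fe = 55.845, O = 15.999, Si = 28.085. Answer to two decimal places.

70.51 wt%

Molar mass of Fe2SiO4 = 2·55.845 + 1·28.085 + 4·15.999 = 203.771 g/mol.
Each formula unit contains 2 Fe, equivalent to 2/1 = 2.0000 mol FeO.
M(FeO) = 1×55.845 + 1×15.999 = 71.844 g/mol.
Mass of FeO per formula unit = 2.0000 × 71.844 = 143.688 g.
FeO wt% = 143.688 / 203.771 × 100 = 70.51%.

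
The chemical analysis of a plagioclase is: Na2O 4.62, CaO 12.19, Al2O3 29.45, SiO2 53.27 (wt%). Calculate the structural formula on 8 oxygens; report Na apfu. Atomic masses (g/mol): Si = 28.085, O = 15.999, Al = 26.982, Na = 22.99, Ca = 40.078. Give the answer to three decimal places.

Na2O (M=61.979): mol = 0.07454; Na = 0.14908, O = 0.07454.
CaO (M=56.077): mol = 0.21738; Ca = 0.21738, O = 0.21738.
Al2O3 (M=101.961): mol = 0.28884; Al = 0.57768, O = 0.86652.
SiO2 (M=60.083): mol = 0.88661; Si = 0.88661, O = 1.77322.
ΣO = 2.93166; factor = 8/ΣO = 2.72883.
Na apfu = 0.14908 × 2.72883 = 0.407.

0.407 Na apfu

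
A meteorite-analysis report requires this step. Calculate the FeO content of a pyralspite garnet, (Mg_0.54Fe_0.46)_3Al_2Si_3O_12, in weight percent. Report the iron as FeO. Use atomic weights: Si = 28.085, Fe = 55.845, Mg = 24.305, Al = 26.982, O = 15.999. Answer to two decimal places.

Molar mass of (Mg_0.54Fe_0.46)_3Al_2Si_3O_12 = 1.62*24.305 + 1.38*55.845 + 2*26.982 + 3*28.085 + 12*15.999 = 446.647 g/mol.
Each formula unit contains 1.38 Fe, equivalent to 1.38/1 = 1.3800 mol FeO.
M(FeO) = 1×55.845 + 1×15.999 = 71.844 g/mol.
Mass of FeO per formula unit = 1.3800 × 71.844 = 99.145 g.
FeO wt% = 99.145 / 446.647 × 100 = 22.20%.

22.20 wt%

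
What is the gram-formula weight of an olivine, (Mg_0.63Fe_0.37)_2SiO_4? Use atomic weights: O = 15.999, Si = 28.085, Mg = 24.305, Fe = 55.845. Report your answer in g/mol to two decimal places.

164.03 g/mol

Mg: 1.26 × 24.305 = 30.6243
Fe: 0.74 × 55.845 = 41.3253
Si: 1 × 28.085 = 28.0850
O: 4 × 15.999 = 63.9960
Summing the contributions gives the formula mass.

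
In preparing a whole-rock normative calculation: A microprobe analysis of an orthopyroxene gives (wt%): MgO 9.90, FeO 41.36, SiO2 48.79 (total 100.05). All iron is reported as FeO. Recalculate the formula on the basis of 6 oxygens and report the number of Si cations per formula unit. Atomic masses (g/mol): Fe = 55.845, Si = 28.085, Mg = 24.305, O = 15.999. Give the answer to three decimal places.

1.992 Si apfu

MgO (M=40.304): mol = 0.24563; Mg = 0.24563, O = 0.24563.
FeO (M=71.844): mol = 0.57569; Fe = 0.57569, O = 0.57569.
SiO2 (M=60.083): mol = 0.81204; Si = 0.81204, O = 1.62408.
ΣO = 2.44540; factor = 6/ΣO = 2.45359.
Si apfu = 0.81204 × 2.45359 = 1.992.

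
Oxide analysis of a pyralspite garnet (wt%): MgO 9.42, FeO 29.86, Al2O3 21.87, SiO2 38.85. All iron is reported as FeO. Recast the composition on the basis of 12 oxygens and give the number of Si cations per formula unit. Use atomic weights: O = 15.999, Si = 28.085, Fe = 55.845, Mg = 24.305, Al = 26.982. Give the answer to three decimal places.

3.000 Si apfu

9.42 wt% MgO ÷ 40.304 g/mol = 0.23372 mol, giving 0.23372 Mg and 0.23372 O.
29.86 wt% FeO ÷ 71.844 g/mol = 0.41562 mol, giving 0.41562 Fe and 0.41562 O.
21.87 wt% Al2O3 ÷ 101.961 g/mol = 0.21449 mol, giving 0.42898 Al and 0.64347 O.
38.85 wt% SiO2 ÷ 60.083 g/mol = 0.64661 mol, giving 0.64661 Si and 1.29322 O.
Oxygen sums to 2.58603; scaling by 12/2.58603 = 4.64032 puts the formula on 12 O.
Si: 0.64661 × 4.64032 = 3.000 atoms per formula unit.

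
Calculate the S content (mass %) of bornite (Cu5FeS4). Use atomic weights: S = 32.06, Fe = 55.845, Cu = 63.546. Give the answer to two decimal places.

25.56 mass %

Molar mass of Cu5FeS4: 5*63.546 + 1*55.845 + 4*32.06 = 501.815 g/mol.
Mass of S per formula unit: 4 × 32.06 = 128.240 g.
Weight fraction S = 128.240 / 501.815 = 0.2556.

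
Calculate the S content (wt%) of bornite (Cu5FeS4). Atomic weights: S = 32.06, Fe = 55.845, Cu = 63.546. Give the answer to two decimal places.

M(Cu5FeS4) = 501.815 g/mol.
S contributes 4 × 32.06 = 128.240 g per mole.
128.240/501.815 = 0.2556 → 25.56%.

25.56 wt%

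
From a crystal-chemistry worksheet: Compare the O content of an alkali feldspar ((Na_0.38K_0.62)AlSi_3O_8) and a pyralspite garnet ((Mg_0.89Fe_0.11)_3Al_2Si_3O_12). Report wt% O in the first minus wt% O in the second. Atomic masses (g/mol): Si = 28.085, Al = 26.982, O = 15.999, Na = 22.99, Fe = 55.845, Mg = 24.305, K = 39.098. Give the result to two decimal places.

0.59 percentage points

O in (Na_0.38K_0.62)AlSi_3O_8: molar mass 272.206 g/mol; 8×15.999 = 127.992 g → 47.02 wt%.
O in (Mg_0.89Fe_0.11)_3Al_2Si_3O_12: molar mass 413.530 g/mol; 12×15.999 = 191.988 g → 46.43 wt%.
Difference = 47.02 − 46.43 = 0.59 percentage points.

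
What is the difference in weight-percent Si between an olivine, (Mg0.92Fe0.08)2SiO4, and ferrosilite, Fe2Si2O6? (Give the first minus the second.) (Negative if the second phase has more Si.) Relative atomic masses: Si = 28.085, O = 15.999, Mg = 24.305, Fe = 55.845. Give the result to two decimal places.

-2.02 percentage points

First mineral: 28.085 g Si in 145.737 g formula = 19.27 wt% Si.
Second mineral: 56.170 g Si in 263.854 g formula = 21.29 wt% Si.
19.27% − 21.29% gives a difference of -2.02 percentage points.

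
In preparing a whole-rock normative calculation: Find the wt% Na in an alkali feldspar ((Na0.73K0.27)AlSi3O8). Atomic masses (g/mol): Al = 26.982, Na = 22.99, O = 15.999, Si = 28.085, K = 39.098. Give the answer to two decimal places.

6.30 mass %

M((Na0.73K0.27)AlSi3O8) = 266.568 g/mol.
Na contributes 0.73 × 22.99 = 16.783 g per mole.
16.783/266.568 = 0.0630 → 6.30%.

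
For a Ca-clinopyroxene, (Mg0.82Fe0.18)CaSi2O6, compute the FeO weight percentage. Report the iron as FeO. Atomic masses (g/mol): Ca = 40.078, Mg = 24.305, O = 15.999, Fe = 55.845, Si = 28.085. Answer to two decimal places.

Formula mass = 222.224 g/mol.
0.18 Fe → 0.1800 mol FeO per formula unit; M(FeO) = 71.844, so FeO mass = 12.932 g.
12.932/222.224 × 100 = 5.82 wt%.

5.82 wt%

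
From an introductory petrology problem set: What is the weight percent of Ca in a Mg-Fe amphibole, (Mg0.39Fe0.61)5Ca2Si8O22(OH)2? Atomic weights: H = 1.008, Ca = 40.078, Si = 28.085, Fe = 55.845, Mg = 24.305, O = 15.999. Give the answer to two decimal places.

Formula mass = 1.95*24.305 + 3.05*55.845 + 2*40.078 + 8*28.085 + 24*15.999 + 2*1.008 = 908.550 g/mol, of which 80.156 g is Ca.
So Ca makes up 80.156/908.550 = 0.0882 of the mass, i.e. 8.82%.

8.82 mass %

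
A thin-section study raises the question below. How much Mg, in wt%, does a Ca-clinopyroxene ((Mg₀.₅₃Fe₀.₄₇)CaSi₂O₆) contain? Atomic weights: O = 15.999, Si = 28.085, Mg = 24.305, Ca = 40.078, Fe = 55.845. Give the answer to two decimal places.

5.57 wt%

Molar mass of (Mg₀.₅₃Fe₀.₄₇)CaSi₂O₆: 0.53*24.305 + 0.47*55.845 + 1*40.078 + 2*28.085 + 6*15.999 = 231.371 g/mol.
Mass of Mg per formula unit: 0.53 × 24.305 = 12.882 g.
Weight fraction Mg = 12.882 / 231.371 = 0.0557.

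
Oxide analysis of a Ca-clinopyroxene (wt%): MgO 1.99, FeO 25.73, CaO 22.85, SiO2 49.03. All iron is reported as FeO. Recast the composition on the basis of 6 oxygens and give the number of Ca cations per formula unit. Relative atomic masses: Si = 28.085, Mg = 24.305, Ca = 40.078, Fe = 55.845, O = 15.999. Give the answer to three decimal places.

0.999 Ca apfu

1.99 wt% MgO ÷ 40.304 g/mol = 0.04937 mol, giving 0.04937 Mg and 0.04937 O.
25.73 wt% FeO ÷ 71.844 g/mol = 0.35814 mol, giving 0.35814 Fe and 0.35814 O.
22.85 wt% CaO ÷ 56.077 g/mol = 0.40748 mol, giving 0.40748 Ca and 0.40748 O.
49.03 wt% SiO2 ÷ 60.083 g/mol = 0.81604 mol, giving 0.81604 Si and 1.63208 O.
Oxygen sums to 2.44707; scaling by 6/2.44707 = 2.45191 puts the formula on 6 O.
Ca: 0.40748 × 2.45191 = 0.999 atoms per formula unit.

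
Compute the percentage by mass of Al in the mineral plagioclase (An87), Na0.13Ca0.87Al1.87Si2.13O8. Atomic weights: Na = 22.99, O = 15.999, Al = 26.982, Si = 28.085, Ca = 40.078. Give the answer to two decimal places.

Formula mass = 0.13×22.99 + 0.87×40.078 + 1.87×26.982 + 2.13×28.085 + 8×15.999 = 276.126 g/mol, of which 50.456 g is Al.
So Al makes up 50.456/276.126 = 0.1827 of the mass, i.e. 18.27%.

18.27 weight percent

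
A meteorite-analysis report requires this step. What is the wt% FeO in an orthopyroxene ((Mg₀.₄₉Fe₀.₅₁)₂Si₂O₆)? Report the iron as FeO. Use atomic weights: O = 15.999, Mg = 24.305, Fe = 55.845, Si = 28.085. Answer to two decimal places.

Molar mass of (Mg₀.₄₉Fe₀.₅₁)₂Si₂O₆ = 0.98×24.305 + 1.02×55.845 + 2×28.085 + 6×15.999 = 232.945 g/mol.
Each formula unit contains 1.02 Fe, equivalent to 1.02/1 = 1.0200 mol FeO.
M(FeO) = 1×55.845 + 1×15.999 = 71.844 g/mol.
Mass of FeO per formula unit = 1.0200 × 71.844 = 73.281 g.
FeO wt% = 73.281 / 232.945 × 100 = 31.46%.

31.46 wt%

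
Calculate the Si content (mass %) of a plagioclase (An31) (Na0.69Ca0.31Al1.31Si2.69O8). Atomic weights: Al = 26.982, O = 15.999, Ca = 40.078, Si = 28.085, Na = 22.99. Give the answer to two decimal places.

Molar mass of Na0.69Ca0.31Al1.31Si2.69O8: 0.69·22.99 + 0.31·40.078 + 1.31·26.982 + 2.69·28.085 + 8·15.999 = 267.174 g/mol.
Mass of Si per formula unit: 2.69 × 28.085 = 75.549 g.
Weight fraction Si = 75.549 / 267.174 = 0.2828.

28.28 mass %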